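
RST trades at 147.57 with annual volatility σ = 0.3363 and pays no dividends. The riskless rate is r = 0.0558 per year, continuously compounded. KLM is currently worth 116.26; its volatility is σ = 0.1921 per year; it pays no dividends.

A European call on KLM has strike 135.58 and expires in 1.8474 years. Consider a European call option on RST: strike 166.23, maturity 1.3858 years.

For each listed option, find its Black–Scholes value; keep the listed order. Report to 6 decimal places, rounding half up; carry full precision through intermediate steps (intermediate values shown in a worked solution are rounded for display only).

price(KLM call K=135.58) = 9.600478
price(RST call K=166.23) = 20.633616

[KLM call K=135.58]
σ√T = 0.1921·√1.8474 = 0.261101
d₁ = (ln(S/K) + (r+σ²/2)T) / (σ√T) = (ln(116.26/135.58) + (0.0558+0.1921²/2)·1.8474) / 0.261101 = (-0.153733 + 0.137172) / 0.261101 = -0.063428
d₂ = d₁ − σ√T = -0.063428 − 0.261101 = -0.324529
e^{−rT} = 0.902050
N(d₁) = 0.474713,  N(d₂) = 0.372769
price = S·N(d₁) − K·e^{−rT}·N(d₂) = 55.190107 − 45.589630 = 9.600478
[RST call K=166.23]
σ√T = 0.3363·√1.3858 = 0.395892
d₁ = (ln(S/K) + (r+σ²/2)T) / (σ√T) = (ln(147.57/166.23) + (0.0558+0.3363²/2)·1.3858) / 0.395892 = (-0.119070 + 0.155693) / 0.395892 = 0.092508
d₂ = d₁ − σ√T = 0.092508 − 0.395892 = -0.303384
e^{−rT} = 0.925587
N(d₁) = 0.536853,  N(d₂) = 0.380799
price = S·N(d₁) − K·e^{−rT}·N(d₂) = 79.223378 − 58.589761 = 20.633616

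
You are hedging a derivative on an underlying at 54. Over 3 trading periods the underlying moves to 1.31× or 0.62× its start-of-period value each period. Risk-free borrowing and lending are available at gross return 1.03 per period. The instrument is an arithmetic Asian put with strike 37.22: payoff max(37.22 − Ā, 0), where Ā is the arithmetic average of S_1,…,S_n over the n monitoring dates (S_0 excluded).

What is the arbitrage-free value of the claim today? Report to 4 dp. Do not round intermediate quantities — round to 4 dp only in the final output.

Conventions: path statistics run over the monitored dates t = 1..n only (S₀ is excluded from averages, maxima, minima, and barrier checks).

Risk-neutral up-probability p* = (R−d)/(u−d) = (1.03−0.62)/(1.31−0.62) = 0.5942; the claim prices as the p*-weighted sum of path payoffs discounted by R^3.
Enumerate all 2^3 = 8 price paths (U = up ×1.31, D = down ×0.62); each path with k up-moves has probability p*^k·(1−p*)^(3−k).
DDD: Ā=22.3691, payoff=14.8509, prob=0.066823
UDD: Ā=47.2638, payoff=0.0000, prob=0.097848
DUD: Ā=34.8438, payoff=2.3762, prob=0.097848
UUD: Ā=73.6215, payoff=0.0000, prob=0.143278
DDU: Ā=27.1434, payoff=10.0766, prob=0.097848
UDU: Ā=57.3513, payoff=0.0000, prob=0.143278
DUU: Ā=44.9313, payoff=0.0000, prob=0.143278
UUU: Ā=94.9354, payoff=0.0000, prob=0.209799
Price = Σ prob·payoff / R^3 = 2.210876 / 1.092727 = 2.0233

price = 2.0233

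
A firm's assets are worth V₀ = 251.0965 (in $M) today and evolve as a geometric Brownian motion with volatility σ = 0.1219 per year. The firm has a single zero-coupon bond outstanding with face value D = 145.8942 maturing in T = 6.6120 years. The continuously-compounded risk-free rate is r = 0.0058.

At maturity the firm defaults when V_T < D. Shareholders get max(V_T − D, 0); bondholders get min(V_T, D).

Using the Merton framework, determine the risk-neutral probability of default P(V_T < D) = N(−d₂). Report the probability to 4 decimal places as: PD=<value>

With assets at 251.0965 and a single debt payment of 145.8942 at 6.6120 years:
d₁ = [ln(V₀/D) + (r + σ²/2)T] / (σ√T)
   = [ln(251.0965/145.8942) + (0.0058 + 0.5·0.1219²)·6.6120] / (0.1219·√6.6120)
   = [0.542956 + 0.087475] / 0.313451 = 2.011257
d₂ = d₁ − σ√T = 2.011257 − 0.313451 = 1.697805
risk-neutral PD = N(−d₂) = N(-1.697805) = 0.044772

PD=0.0448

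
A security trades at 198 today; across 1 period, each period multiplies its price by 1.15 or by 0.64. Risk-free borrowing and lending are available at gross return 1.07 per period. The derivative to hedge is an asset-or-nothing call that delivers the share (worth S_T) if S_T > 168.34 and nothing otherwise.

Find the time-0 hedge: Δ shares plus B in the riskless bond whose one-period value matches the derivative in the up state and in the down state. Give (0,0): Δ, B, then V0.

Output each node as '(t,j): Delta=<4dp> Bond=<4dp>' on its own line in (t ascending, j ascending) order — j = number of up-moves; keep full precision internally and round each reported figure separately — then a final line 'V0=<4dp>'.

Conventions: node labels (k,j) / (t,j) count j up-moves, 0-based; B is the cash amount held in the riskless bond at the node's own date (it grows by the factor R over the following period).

(0,0): Delta=2.2549 Bond=-267.0478
V0=179.4228

No-arbitrage ⇒ martingale measure with p* = (R−d)/(u−d) = 0.8431.
Terminal payoffs: V(1,0)=0.0000, V(1,1)=227.7000
Node (0,0) S=198.0000: V=(p*·227.7000+(1−p*)·0.0000)/1.07=179.4228; Δ=(227.7000−0.0000)/(227.7000−126.7200)=2.2549; B=V−Δ·S=-267.0478
As a check, the time-0 holding Δ(0,0)·S0 + B(0,0) comes to 179.4228 — exactly V0.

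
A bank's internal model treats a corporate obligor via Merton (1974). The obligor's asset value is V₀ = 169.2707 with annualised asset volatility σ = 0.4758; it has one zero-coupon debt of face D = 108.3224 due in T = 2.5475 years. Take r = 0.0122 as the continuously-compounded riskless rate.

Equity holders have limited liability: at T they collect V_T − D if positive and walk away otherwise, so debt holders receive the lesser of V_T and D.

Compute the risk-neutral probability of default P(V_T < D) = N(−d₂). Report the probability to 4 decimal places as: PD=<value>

PD=0.4017

With assets at 169.2707 and a single debt payment of 108.3224 at 2.5475 years:
d₁ = [ln(V₀/D) + (r + σ²/2)T] / (σ√T)
   = [ln(169.2707/108.3224) + (0.0122 + 0.5·0.4758²)·2.5475] / (0.4758·√2.5475)
   = [0.446387 + 0.319438] / 0.759419 = 1.008436
d₂ = d₁ − σ√T = 1.008436 − 0.759419 = 0.249017
risk-neutral PD = N(−d₂) = N(-0.249017) = 0.401674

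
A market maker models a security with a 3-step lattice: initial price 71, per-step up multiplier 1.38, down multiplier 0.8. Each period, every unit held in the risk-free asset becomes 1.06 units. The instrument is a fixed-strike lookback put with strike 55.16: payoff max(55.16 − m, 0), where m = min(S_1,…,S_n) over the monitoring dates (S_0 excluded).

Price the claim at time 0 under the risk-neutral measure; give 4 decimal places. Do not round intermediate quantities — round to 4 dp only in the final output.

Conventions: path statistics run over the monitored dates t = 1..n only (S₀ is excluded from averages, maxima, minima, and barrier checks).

Risk-neutral up-probability p* = (R−d)/(u−d) = (1.06−0.8)/(1.38−0.8) = 0.4483; the claim prices as the p*-weighted sum of path payoffs discounted by R^3.
Enumerate all 2^3 = 8 price paths (U = up ×1.38, D = down ×0.8); each path with k up-moves has probability p*^k·(1−p*)^(3−k).
DDD: m=36.3520, payoff=18.8080, prob=0.167945
UDD: m=62.7072, payoff=0.0000, prob=0.136455
DUD: m=56.8000, payoff=0.0000, prob=0.136455
UUD: m=97.9800, payoff=0.0000, prob=0.110870
DDU: m=45.4400, payoff=9.7200, prob=0.136455
UDU: m=78.3840, payoff=0.0000, prob=0.110870
DUU: m=56.8000, payoff=0.0000, prob=0.110870
UUU: m=97.9800, payoff=0.0000, prob=0.090082
Price = Σ prob·payoff / R^3 = 4.485044 / 1.191016 = 3.7657

price = 3.7657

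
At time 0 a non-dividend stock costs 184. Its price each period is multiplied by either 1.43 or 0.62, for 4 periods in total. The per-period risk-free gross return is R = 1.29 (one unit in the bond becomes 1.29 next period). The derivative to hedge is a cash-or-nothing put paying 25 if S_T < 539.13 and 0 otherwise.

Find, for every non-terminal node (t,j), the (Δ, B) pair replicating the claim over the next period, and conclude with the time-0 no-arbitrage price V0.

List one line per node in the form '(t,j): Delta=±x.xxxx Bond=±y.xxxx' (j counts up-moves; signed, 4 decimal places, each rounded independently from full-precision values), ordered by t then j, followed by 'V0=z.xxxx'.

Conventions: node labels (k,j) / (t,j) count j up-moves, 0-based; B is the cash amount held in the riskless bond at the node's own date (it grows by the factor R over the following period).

Arbitrage-free pricing uses the up-move probability p* = (R−d)/(u−d) = 0.8272, discounting each step at R = 1.29.
Expiry values: V(4,0)=25.0000, V(4,1)=25.0000, V(4,2)=25.0000, V(4,3)=25.0000, V(4,4)=0.0000
Node (3,0) S=43.8524: V=(p*·25.0000+(1−p*)·25.0000)/1.29=19.3798; Δ=(25.0000−25.0000)/(62.7089−27.1885)=0.0000; B=V−Δ·S=19.3798
Node (3,1) S=101.1433: V=(p*·25.0000+(1−p*)·25.0000)/1.29=19.3798; Δ=(25.0000−25.0000)/(144.6350−62.7089)=0.0000; B=V−Δ·S=19.3798
Node (3,2) S=233.2822: V=(p*·25.0000+(1−p*)·25.0000)/1.29=19.3798; Δ=(25.0000−25.0000)/(333.5935−144.6350)=0.0000; B=V−Δ·S=19.3798
Node (3,3) S=538.0541: V=(p*·0.0000+(1−p*)·25.0000)/1.29=3.3496; Δ=(0.0000−25.0000)/(769.4173−333.5935)=-0.0574; B=V−Δ·S=34.2138
Node (2,0) S=70.7296: V=(p*·19.3798+(1−p*)·19.3798)/1.29=15.0231; Δ=(19.3798−19.3798)/(101.1433−43.8524)=0.0000; B=V−Δ·S=15.0231
Node (2,1) S=163.1344: V=(p*·19.3798+(1−p*)·19.3798)/1.29=15.0231; Δ=(19.3798−19.3798)/(233.2822−101.1433)=0.0000; B=V−Δ·S=15.0231
Node (2,2) S=376.2616: V=(p*·3.3496+(1−p*)·19.3798)/1.29=4.7444; Δ=(3.3496−19.3798)/(538.0541−233.2822)=-0.0526; B=V−Δ·S=24.5348
Node (1,0) S=114.0800: V=(p*·15.0231+(1−p*)·15.0231)/1.29=11.6458; Δ=(15.0231−15.0231)/(163.1344−70.7296)=0.0000; B=V−Δ·S=11.6458
Node (1,1) S=263.1200: V=(p*·4.7444+(1−p*)·15.0231)/1.29=5.0550; Δ=(4.7444−15.0231)/(376.2616−163.1344)=-0.0482; B=V−Δ·S=17.7448
Node (0,0) S=184.0000: V=(p*·5.0550+(1−p*)·11.6458)/1.29=4.8017; Δ=(5.0550−11.6458)/(263.1200−114.0800)=-0.0442; B=V−Δ·S=12.9385
Sanity check at the root: Δ(0,0)·S0 + B(0,0) reproduces V0 = 4.8017.

(0,0): Delta=-0.0442 Bond=12.9385
(1,0): Delta=0.0000 Bond=11.6458
(1,1): Delta=-0.0482 Bond=17.7448
(2,0): Delta=0.0000 Bond=15.0231
(2,1): Delta=0.0000 Bond=15.0231
(2,2): Delta=-0.0526 Bond=24.5348
(3,0): Delta=0.0000 Bond=19.3798
(3,1): Delta=0.0000 Bond=19.3798
(3,2): Delta=0.0000 Bond=19.3798
(3,3): Delta=-0.0574 Bond=34.2138
V0=4.8017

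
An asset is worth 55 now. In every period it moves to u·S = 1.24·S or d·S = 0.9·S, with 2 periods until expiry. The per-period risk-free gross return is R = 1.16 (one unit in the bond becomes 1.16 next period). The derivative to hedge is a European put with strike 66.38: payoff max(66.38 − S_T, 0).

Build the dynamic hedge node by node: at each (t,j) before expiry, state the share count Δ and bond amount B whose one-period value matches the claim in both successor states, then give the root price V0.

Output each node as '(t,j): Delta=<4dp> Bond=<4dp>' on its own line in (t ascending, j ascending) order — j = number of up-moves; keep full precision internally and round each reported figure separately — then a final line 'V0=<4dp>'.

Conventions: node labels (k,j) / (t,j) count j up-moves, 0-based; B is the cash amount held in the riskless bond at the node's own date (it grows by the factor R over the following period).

(0,0): Delta=-0.3588 Bond=21.9705
(1,0): Delta=-1.0000 Bond=57.2241
(1,1): Delta=-0.2156 Bond=15.7201
V0=2.2354

Arbitrage-free pricing uses the up-move probability p* = (R−d)/(u−d) = 0.7647, discounting each step at R = 1.16.
Expiry values: V(2,0)=21.8300, V(2,1)=5.0000, V(2,2)=0.0000
(1,0): S=49.5000. Δ = (V_up−V_dn)/(S_up−S_dn) = (5.0000−21.8300)/(61.3800−44.5500) = -1.0000. V = [p*·5.0000 + (1−p*)·21.8300]/1.16 = 7.7241. B = V − Δ·S = 57.2241.
(1,1): S=68.2000. Δ = (V_up−V_dn)/(S_up−S_dn) = (0.0000−5.0000)/(84.5680−61.3800) = -0.2156. V = [p*·0.0000 + (1−p*)·5.0000]/1.16 = 1.0142. B = V − Δ·S = 15.7201.
(0,0): S=55.0000. Δ = (V_up−V_dn)/(S_up−S_dn) = (1.0142−7.7241)/(68.2000−49.5000) = -0.3588. V = [p*·1.0142 + (1−p*)·7.7241]/1.16 = 2.2354. B = V − Δ·S = 21.9705.
Verification: the root portfolio costs Δ(0,0)·S0 + B(0,0) = 2.2354, matching V0.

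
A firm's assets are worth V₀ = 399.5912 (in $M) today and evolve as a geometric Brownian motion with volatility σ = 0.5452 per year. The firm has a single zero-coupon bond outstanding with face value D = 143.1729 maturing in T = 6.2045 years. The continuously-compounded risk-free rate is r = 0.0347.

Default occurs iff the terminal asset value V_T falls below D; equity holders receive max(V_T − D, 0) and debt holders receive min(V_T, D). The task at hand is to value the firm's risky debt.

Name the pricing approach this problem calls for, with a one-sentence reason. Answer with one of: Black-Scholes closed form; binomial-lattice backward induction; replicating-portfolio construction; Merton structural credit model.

framework: Merton structural credit model

Key observation: the asked-for credit quantity lives on the firm's capital structure — asset value, asset volatility, debt face 143.1729 — which is the structural model's domain.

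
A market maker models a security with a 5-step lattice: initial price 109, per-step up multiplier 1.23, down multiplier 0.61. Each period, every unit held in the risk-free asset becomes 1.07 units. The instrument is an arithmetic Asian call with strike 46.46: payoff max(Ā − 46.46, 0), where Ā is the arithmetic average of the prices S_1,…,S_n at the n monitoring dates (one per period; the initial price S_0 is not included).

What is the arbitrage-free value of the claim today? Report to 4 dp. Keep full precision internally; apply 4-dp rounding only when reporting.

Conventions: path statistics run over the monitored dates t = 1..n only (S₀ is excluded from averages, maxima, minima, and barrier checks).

With p* = (R−d)/(u−d) = 0.7419, sum probability × payoff across the paths and divide by R^5.
Enumerate all 2^5 = 32 price paths (U = up ×1.23, D = down ×0.61); each path with k up-moves has probability p*^k·(1−p*)^(5−k).
DDDDD: Ā=31.2176, payoff=0.0000, prob=0.001145
UDDDD: Ā=62.9469, payoff=16.4869, prob=0.003291
DUDDD: Ā=49.4309, payoff=2.9709, prob=0.003291
UUDDD: Ā=99.6722, payoff=53.2122, prob=0.009461
DDUDD: Ā=41.1862, payoff=0.0000, prob=0.003291
UDUDD: Ā=83.0475, payoff=36.5875, prob=0.009461
DUUDD: Ā=69.5315, payoff=23.0715, prob=0.009461
UUUDD: Ā=140.2029, payoff=93.7429, prob=0.027199
DDDUD: Ā=36.1569, payoff=0.0000, prob=0.003291
UDDUD: Ā=72.9065, payoff=26.4465, prob=0.009461
DUDUD: Ā=59.3905, payoff=12.9305, prob=0.009461
UUDUD: Ā=119.7545, payoff=73.2945, prob=0.027199
DDUUD: Ā=51.1457, payoff=4.6857, prob=0.009461
UDUUD: Ā=103.1298, payoff=56.6698, prob=0.027199
DUUUD: Ā=89.6138, payoff=43.1538, prob=0.027199
UUUUD: Ā=180.6968, payoff=134.2368, prob=0.078197
DDDDU: Ā=33.0890, payoff=0.0000, prob=0.003291
UDDDU: Ā=66.7204, payoff=20.2604, prob=0.009461
DUDDU: Ā=53.2044, payoff=6.7444, prob=0.009461
UUDDU: Ā=107.2810, payoff=60.8210, prob=0.027199
DDUDU: Ā=44.9596, payoff=0.0000, prob=0.009461
UDUDU: Ā=90.6563, payoff=44.1963, prob=0.027199
DUUDU: Ā=77.1403, payoff=30.6803, prob=0.027199
UUUDU: Ā=155.5453, payoff=109.0853, prob=0.078197
DDDUU: Ā=39.9303, payoff=0.0000, prob=0.009461
UDDUU: Ā=80.5153, payoff=34.0553, prob=0.027199
DUDUU: Ā=66.9993, payoff=20.5393, prob=0.027199
UUDUU: Ā=135.0969, payoff=88.6369, prob=0.078197
DDUUU: Ā=58.7545, payoff=12.2945, prob=0.027199
UDUUU: Ā=118.4722, payoff=72.0122, prob=0.078197
DUUUU: Ā=104.9562, payoff=58.4962, prob=0.078197
UUUUU: Ā=211.6331, payoff=165.1731, prob=0.224818
Price = Σ prob·payoff / R^5 = 87.870410 / 1.402552 = 62.6504

price = 62.6504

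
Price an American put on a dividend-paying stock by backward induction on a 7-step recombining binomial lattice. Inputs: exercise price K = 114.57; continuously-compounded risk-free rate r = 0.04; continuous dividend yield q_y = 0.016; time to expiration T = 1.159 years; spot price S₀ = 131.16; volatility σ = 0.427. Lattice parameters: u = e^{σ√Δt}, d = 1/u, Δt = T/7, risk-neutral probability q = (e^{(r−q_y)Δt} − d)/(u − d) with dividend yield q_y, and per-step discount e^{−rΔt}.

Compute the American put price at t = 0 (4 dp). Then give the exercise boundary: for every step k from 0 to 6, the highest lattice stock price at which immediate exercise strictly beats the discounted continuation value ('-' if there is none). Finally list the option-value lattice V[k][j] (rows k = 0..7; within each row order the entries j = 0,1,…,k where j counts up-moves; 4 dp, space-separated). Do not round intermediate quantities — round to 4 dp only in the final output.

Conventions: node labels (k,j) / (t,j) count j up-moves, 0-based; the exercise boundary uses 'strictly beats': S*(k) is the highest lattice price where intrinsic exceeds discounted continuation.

Δt=0.16557, u=1.18976, d=0.84051, q=0.46807, disc=e^(-rΔt)=0.99340
k=7 terminal: V=max(K-S,0) → 75.7017 59.5511 36.6897 4.3289 0.0000 0.0000 0.0000 0.0000
k=6: j=0 S=46.2438 intr=68.3262 cont=67.6922 V=68.3262[EX]; j=1 S=65.4590 intr=49.1110 cont=48.5279 V=49.1110[EX]; j=2 S=92.6586 intr=21.9114 cont=21.4003 V=21.9114[EX]; j=3 S=131.1600 intr=0.0000 cont=2.2875 V=2.2875[hold]; j=4 S=185.6595 intr=0.0000 cont=0.0000 V=0.0000[hold]; j=5 S=262.8047 intr=0.0000 cont=0.0000 V=0.0000[hold]; j=6 S=372.0052 intr=0.0000 cont=0.0000 V=0.0000[hold]  S*(6)=92.6586
k=5: j=0 S=55.0189 intr=59.5511 cont=58.9404 V=59.5511[EX]; j=1 S=77.8803 intr=36.6897 cont=36.1395 V=36.6897[EX]; j=2 S=110.2411 intr=4.3289 cont=12.6420 V=12.6420[hold]; j=3 S=156.0484 intr=0.0000 cont=1.2087 V=1.2087[hold]; j=4 S=220.8896 intr=0.0000 cont=0.0000 V=0.0000[hold]; j=5 S=312.6735 intr=0.0000 cont=0.0000 V=0.0000[hold]  S*(5)=77.8803
k=4: j=0 S=65.4590 intr=49.1110 cont=48.5279 V=49.1110[EX]; j=1 S=92.6586 intr=21.9114 cont=25.2657 V=25.2657[hold]; j=2 S=131.1600 intr=0.0000 cont=7.2423 V=7.2423[hold]; j=3 S=185.6595 intr=0.0000 cont=0.6387 V=0.6387[hold]; j=4 S=262.8047 intr=0.0000 cont=0.0000 V=0.0000[hold]  S*(4)=65.4590
k=3: j=0 S=77.8803 intr=36.6897 cont=37.6992 V=37.6992[hold]; j=1 S=110.2411 intr=4.3289 cont=16.7184 V=16.7184[hold]; j=2 S=156.0484 intr=0.0000 cont=4.1239 V=4.1239[hold]; j=3 S=220.8896 intr=0.0000 cont=0.3375 V=0.3375[hold]  S*(3)=-
k=2: j=0 S=92.6586 intr=21.9114 cont=27.6946 V=27.6946[hold]; j=1 S=131.1600 intr=0.0000 cont=10.7518 V=10.7518[hold]; j=2 S=185.6595 intr=0.0000 cont=2.3361 V=2.3361[hold]  S*(2)=-
k=1: j=0 S=110.2411 intr=4.3289 cont=19.6337 V=19.6337[hold]; j=1 S=156.0484 intr=0.0000 cont=6.7677 V=6.7677[hold]  S*(1)=-
k=0: j=0 S=131.1600 intr=0.0000 cont=13.5216 V=13.5216[hold]  S*(0)=-

price = 13.5216
boundary = - - - - 65.4590 77.8803 92.6586
tree:
13.5216
19.6337 6.7677
27.6946 10.7518 2.3361
37.6992 16.7184 4.1239 0.3375
49.1110 25.2657 7.2423 0.6387 0.0000
59.5511 36.6897 12.6420 1.2087 0.0000 0.0000
68.3262 49.1110 21.9114 2.2875 0.0000 0.0000 0.0000
75.7017 59.5511 36.6897 4.3289 0.0000 0.0000 0.0000 0.0000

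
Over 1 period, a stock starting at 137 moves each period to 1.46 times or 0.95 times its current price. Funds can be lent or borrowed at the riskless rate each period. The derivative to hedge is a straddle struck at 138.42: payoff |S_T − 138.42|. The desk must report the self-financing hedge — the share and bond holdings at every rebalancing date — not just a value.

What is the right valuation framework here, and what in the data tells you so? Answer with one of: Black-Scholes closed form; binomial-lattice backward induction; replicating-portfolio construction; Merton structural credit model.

Key observation: the deliverable is the dynamic trading strategy on the 1-step tree (spot 137, moves 1.46 and 0.95), so the valuation must go through the node-by-node replicating-portfolio solve.

framework: replicating-portfolio construction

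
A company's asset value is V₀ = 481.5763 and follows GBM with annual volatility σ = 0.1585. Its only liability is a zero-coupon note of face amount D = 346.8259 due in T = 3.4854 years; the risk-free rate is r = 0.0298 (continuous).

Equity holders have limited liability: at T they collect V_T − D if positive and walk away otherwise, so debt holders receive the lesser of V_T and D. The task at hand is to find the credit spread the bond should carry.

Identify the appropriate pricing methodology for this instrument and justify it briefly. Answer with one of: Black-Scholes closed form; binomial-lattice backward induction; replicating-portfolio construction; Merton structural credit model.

Key observation: assets follow a GBM and default happens iff V_T < 346.8259; valuing claims on that split (equity as a call, risky debt as the residual) is the structural model's definition.

framework: Merton structural credit model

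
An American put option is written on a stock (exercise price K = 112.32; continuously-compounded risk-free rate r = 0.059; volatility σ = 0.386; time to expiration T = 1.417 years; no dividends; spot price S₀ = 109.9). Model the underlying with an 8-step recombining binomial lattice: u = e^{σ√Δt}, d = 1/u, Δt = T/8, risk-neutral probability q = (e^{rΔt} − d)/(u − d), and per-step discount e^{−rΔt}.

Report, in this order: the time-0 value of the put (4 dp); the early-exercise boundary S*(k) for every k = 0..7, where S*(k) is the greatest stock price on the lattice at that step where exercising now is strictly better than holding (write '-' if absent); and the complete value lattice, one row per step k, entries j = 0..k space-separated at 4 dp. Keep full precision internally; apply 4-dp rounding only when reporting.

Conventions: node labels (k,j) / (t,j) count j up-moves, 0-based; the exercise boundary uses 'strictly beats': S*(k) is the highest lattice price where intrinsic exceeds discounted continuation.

Δt=0.17713  u=1.17639  d=0.85006  q=0.49167  discount=0.98960
step 8 (expiry): payoffs max(K−S,0) = 82.3574 70.8548 54.9363 32.9067 2.4200 0.0000 0.0000 0.0000 0.0000
step 7: (k=7,j=0): S=35.2477, K−S=77.0723, hold=75.9046 ⇒ V=77.0723 exercise | (k=7,j=1): S=48.7793, K−S=63.5407, hold=62.3730 ⇒ V=63.5407 exercise | (k=7,j=2): S=67.5057, K−S=44.8143, hold=43.6466 ⇒ V=44.8143 exercise | (k=7,j=3): S=93.4212, K−S=18.8988, hold=17.7311 ⇒ V=18.8988 exercise | (k=7,j=4): S=129.2856, K−S=0.0000, hold=1.2174 ⇒ V=1.2174 continue | (k=7,j=5): S=178.9183, K−S=0.0000, hold=0.0000 ⇒ V=0.0000 continue | (k=7,j=6): S=247.6050, K−S=0.0000, hold=0.0000 ⇒ V=0.0000 continue | (k=7,j=7): S=342.6606, K−S=0.0000, hold=0.0000 ⇒ V=0.0000 continue  boundary S*=93.4212
step 6: (k=6,j=0): S=41.4652, K−S=70.8548, hold=69.6871 ⇒ V=70.8548 exercise | (k=6,j=1): S=57.3837, K−S=54.9363, hold=53.7687 ⇒ V=54.9363 exercise | (k=6,j=2): S=79.4133, K−S=32.9067, hold=31.7391 ⇒ V=32.9067 exercise | (k=6,j=3): S=109.9000, K−S=2.4200, hold=10.0993 ⇒ V=10.0993 continue | (k=6,j=4): S=152.0906, K−S=0.0000, hold=0.6124 ⇒ V=0.6124 continue | (k=6,j=5): S=210.4782, K−S=0.0000, hold=0.0000 ⇒ V=0.0000 continue | (k=6,j=6): S=291.2808, K−S=0.0000, hold=0.0000 ⇒ V=0.0000 continue  boundary S*=79.4133
step 5: (k=5,j=0): S=48.7793, K−S=63.5407, hold=62.3730 ⇒ V=63.5407 exercise | (k=5,j=1): S=67.5057, K−S=44.8143, hold=43.6466 ⇒ V=44.8143 exercise | (k=5,j=2): S=93.4212, K−S=18.8988, hold=21.4676 ⇒ V=21.4676 continue | (k=5,j=3): S=129.2856, K−S=0.0000, hold=5.3784 ⇒ V=5.3784 continue | (k=5,j=4): S=178.9183, K−S=0.0000, hold=0.3081 ⇒ V=0.3081 continue | (k=5,j=5): S=247.6050, K−S=0.0000, hold=0.0000 ⇒ V=0.0000 continue  boundary S*=67.5057
step 4: (k=4,j=0): S=57.3837, K−S=54.9363, hold=53.7687 ⇒ V=54.9363 exercise | (k=4,j=1): S=79.4133, K−S=32.9067, hold=32.9889 ⇒ V=32.9889 continue | (k=4,j=2): S=109.9000, K−S=2.4200, hold=13.4161 ⇒ V=13.4161 continue | (k=4,j=3): S=152.0906, K−S=0.0000, hold=2.8555 ⇒ V=2.8555 continue | (k=4,j=4): S=210.4782, K−S=0.0000, hold=0.1550 ⇒ V=0.1550 continue  boundary S*=57.3837
step 3: (k=3,j=0): S=67.5057, K−S=44.8143, hold=43.6866 ⇒ V=44.8143 exercise | (k=3,j=1): S=93.4212, K−S=18.8988, hold=23.1227 ⇒ V=23.1227 continue | (k=3,j=2): S=129.2856, K−S=0.0000, hold=8.1383 ⇒ V=8.1383 continue | (k=3,j=3): S=178.9183, K−S=0.0000, hold=1.5119 ⇒ V=1.5119 continue  boundary S*=67.5057
step 2: (k=2,j=0): S=79.4133, K−S=32.9067, hold=33.7942 ⇒ V=33.7942 continue | (k=2,j=1): S=109.9000, K−S=2.4200, hold=15.5916 ⇒ V=15.5916 continue | (k=2,j=2): S=152.0906, K−S=0.0000, hold=4.8296 ⇒ V=4.8296 continue  boundary S*=-
step 1: (k=1,j=0): S=93.4212, K−S=18.8988, hold=24.5863 ⇒ V=24.5863 continue | (k=1,j=1): S=129.2856, K−S=0.0000, hold=10.1932 ⇒ V=10.1932 continue  boundary S*=-
step 0: (k=0,j=0): S=109.9000, K−S=2.4200, hold=17.3277 ⇒ V=17.3277 continue  boundary S*=-

price = 17.3277
boundary = - - - 67.5057 57.3837 67.5057 79.4133 93.4212
tree:
17.3277
24.5863 10.1932
33.7942 15.5916 4.8296
44.8143 23.1227 8.1383 1.5119
54.9363 32.9889 13.4161 2.8555 0.1550
63.5407 44.8143 21.4676 5.3784 0.3081 0.0000
70.8548 54.9363 32.9067 10.0993 0.6124 0.0000 0.0000
77.0723 63.5407 44.8143 18.8988 1.2174 0.0000 0.0000 0.0000
82.3574 70.8548 54.9363 32.9067 2.4200 0.0000 0.0000 0.0000 0.0000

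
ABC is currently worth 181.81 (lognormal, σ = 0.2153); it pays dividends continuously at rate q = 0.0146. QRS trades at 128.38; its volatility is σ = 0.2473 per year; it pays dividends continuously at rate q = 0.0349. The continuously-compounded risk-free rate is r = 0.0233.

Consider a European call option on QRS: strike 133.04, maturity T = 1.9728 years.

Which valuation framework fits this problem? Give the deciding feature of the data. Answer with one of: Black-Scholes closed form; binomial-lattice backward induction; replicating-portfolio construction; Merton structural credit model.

Key observation: everything needed for the exact continuous-time valuation of the European call on QRS (strike 133.04) is given, and no feature rules the closed form out.

framework: Black-Scholes closed form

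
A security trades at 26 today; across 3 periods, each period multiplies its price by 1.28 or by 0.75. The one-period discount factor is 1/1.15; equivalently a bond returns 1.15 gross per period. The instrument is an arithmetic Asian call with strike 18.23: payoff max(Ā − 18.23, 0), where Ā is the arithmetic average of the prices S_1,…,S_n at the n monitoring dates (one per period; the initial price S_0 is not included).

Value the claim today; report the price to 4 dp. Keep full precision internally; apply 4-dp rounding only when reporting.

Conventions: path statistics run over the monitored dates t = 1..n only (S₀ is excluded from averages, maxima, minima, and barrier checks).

With p* = (R−d)/(u−d) = 0.7547, sum probability × payoff across the paths and divide by R^3.
Enumerate all 2^3 = 8 price paths (U = up ×1.28, D = down ×0.75); each path with k up-moves has probability p*^k·(1−p*)^(3−k).
DDD: Ā=15.0312, payoff=0.0000, prob=0.014757
UDD: Ā=25.6533, payoff=7.4233, prob=0.045407
DUD: Ā=21.0600, payoff=2.8300, prob=0.045407
UUD: Ā=35.9424, payoff=17.7124, prob=0.139713
DDU: Ā=17.6150, payoff=0.0000, prob=0.045407
UDU: Ā=30.0629, payoff=11.8329, prob=0.139713
DUU: Ā=25.4696, payoff=7.2396, prob=0.139713
UUU: Ā=43.4681, payoff=25.2381, prob=0.429885
Price = Σ prob·payoff / R^3 = 16.454379 / 1.520875 = 10.8190

price = 10.8190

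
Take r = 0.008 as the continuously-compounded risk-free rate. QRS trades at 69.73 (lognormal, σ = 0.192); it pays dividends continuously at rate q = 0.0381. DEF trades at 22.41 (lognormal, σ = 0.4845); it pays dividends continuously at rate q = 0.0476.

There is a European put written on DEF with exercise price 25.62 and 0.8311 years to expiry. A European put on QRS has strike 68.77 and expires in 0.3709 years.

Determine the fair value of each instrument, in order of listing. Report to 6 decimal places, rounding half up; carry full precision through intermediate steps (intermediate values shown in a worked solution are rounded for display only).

price(DEF put K=25.62) = 6.345291
price(QRS put K=68.77) = 3.109224

[DEF put K=25.62]
σ√T = 0.4845·√0.8311 = 0.441693
d₁ = (ln(S/K) + (r−q+σ²/2)T) / (σ√T) = (ln(22.41/25.62) + (0.008−0.0476+0.4845²/2)·0.8311) / 0.441693 = (-0.133866 + 0.064635) / 0.441693 = -0.156741
d₂ = d₁ − σ√T = -0.156741 − 0.441693 = -0.598434
e^{−rT} = 0.993373
e^{−qT} = 0.961212
N(−d₁) = 0.562275,  N(−d₂) = 0.725225
price = K·e^{−rT}·N(−d₂) − S·e^{−qT}·N(−d₁) = 18.457130 − 12.111839 = 6.345291
[QRS put K=68.77]
σ√T = 0.192·√0.3709 = 0.116931
d₁ = (ln(S/K) + (r−q+σ²/2)T) / (σ√T) = (ln(69.73/68.77) + (0.008−0.0381+0.192²/2)·0.3709) / 0.116931 = (0.013863 − 0.004328) / 0.116931 = 0.081547
d₂ = d₁ − σ√T = 0.081547 − 0.116931 = -0.035384
e^{−rT} = 0.997037
e^{−qT} = 0.985968
N(−d₁) = 0.467503,  N(−d₂) = 0.514113
price = K·e^{−rT}·N(−d₂) − S·e^{−qT}·N(−d₁) = 35.250814 − 32.141590 = 3.109224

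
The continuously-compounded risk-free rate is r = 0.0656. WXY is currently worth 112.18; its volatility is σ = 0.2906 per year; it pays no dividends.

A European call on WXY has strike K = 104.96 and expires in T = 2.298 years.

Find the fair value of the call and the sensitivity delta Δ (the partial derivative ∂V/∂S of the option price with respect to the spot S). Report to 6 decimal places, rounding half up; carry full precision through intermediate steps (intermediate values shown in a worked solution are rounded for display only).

σ√T = 0.2906·√2.298 = 0.440525
d₁ = (ln(S/K) + (r+σ²/2)T) / (σ√T) = (ln(112.18/104.96) + (0.0656+0.2906²/2)·2.298) / 0.440525 = (0.066525 + 0.247780) / 0.440525 = 0.713479
d₂ = d₁ − σ√T = 0.713479 − 0.440525 = 0.272954
e^{−rT} = 0.860064
N(d₁) = 0.762225,  N(d₂) = 0.607556
Call price V = S·N(d₁) − K·e^{−rT}·N(d₂) = 85.506433 − 54.845441 = 30.660992
Δ = N(d₁) = 0.762225

price = 30.660992
Δ = 0.762225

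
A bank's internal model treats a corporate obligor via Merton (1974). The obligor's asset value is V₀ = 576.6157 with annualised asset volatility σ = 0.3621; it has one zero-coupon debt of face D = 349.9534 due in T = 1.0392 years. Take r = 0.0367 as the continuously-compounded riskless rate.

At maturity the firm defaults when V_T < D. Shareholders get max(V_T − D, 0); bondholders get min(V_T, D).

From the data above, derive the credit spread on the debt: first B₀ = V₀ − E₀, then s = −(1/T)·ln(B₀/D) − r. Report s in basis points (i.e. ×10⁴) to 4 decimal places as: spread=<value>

spread=149.7311

Apply the equity-as-call identities (strike 349.9534, horizon 1.0392 years):
d₁ = [ln(V₀/D) + (r + σ²/2)T] / (σ√T)
   = [ln(576.6157/349.9534) + (0.0367 + 0.5·0.3621²)·1.0392] / (0.3621·√1.0392)
   = [0.499376 + 0.106267] / 0.369129 = 1.640735
d₂ = d₁ − σ√T = 1.640735 − 0.369129 = 1.271606
N(d₁) = 0.949574,  N(d₂) = 0.898243,  e^(−rT) = 0.962579
E₀ = V₀·N(d₁) − D·e^(−rT)·N(d₂)
   = 576.6157·0.949574 − 349.9534·0.962579·0.898243 = 244.958697
B₀ = V₀ − E₀ = 576.6157 − 244.958697 = 331.657003
spread = −(1/T)·ln(B₀/D) − r = −(1/1.0392)·ln(331.657003/349.9534) − 0.0367 = 0.01497311
in basis points: 0.01497311 × 10⁴ = 149.7311 bp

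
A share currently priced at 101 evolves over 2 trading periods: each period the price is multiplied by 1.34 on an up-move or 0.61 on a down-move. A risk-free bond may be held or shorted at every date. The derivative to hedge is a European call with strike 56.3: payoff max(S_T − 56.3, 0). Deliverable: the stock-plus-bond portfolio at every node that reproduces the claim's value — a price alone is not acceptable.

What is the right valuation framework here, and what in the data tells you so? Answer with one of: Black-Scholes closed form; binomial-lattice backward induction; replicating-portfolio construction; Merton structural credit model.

framework: replicating-portfolio construction

Key observation: the deliverable is the dynamic trading strategy on the 2-step tree (spot 101, moves 1.34 and 0.61), so the valuation must go through the node-by-node replicating-portfolio solve.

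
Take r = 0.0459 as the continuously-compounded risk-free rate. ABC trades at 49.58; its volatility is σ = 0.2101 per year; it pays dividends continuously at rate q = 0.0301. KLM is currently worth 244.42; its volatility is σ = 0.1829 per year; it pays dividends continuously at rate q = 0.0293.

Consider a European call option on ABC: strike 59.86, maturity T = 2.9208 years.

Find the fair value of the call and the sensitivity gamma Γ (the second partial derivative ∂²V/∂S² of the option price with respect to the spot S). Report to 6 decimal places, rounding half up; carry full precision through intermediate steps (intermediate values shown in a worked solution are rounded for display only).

price = 4.025851
Γ = 0.020047

σ√T = 0.2101·√2.9208 = 0.359068
d₁ = (ln(S/K) + (r−q+σ²/2)T) / (σ√T) = (ln(49.58/59.86) + (0.0459−0.0301+0.2101²/2)·2.9208) / 0.359068 = (-0.188421 + 0.110614) / 0.359068 = -0.216692
d₂ = d₁ − σ√T = -0.216692 − 0.359068 = -0.575761
e^{−rT} = 0.874533
e^{−qT} = 0.915838
N(d₁) = 0.414224,  N(d₂) = 0.282389
Call price V = S·e^{−qT}·N(d₁) − K·e^{−rT}·N(d₂) = 18.808768 − 14.782918 = 4.025851
φ(d₁) = (1/√(2π))·e^{−d₁²/2} = 0.389685
Γ = e^{−qT}·φ(d₁) / (S·σ·√T) = 0.020047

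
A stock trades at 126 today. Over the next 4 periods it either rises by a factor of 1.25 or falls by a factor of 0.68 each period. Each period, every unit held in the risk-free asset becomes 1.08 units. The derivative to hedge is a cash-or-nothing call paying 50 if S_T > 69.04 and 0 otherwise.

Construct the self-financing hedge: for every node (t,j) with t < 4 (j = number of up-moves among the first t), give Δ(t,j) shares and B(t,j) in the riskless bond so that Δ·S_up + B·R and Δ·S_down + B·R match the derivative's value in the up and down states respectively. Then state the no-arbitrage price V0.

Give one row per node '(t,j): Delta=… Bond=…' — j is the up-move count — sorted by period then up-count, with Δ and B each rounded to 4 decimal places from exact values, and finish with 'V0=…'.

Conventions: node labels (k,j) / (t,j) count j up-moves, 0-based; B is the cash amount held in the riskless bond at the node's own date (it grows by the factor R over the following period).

Arbitrage-free pricing uses the up-move probability p* = (R−d)/(u−d) = 0.7018, discounting each step at R = 1.08.
At maturity the claim pays: V(4,0)=0.0000, V(4,1)=0.0000, V(4,2)=50.0000, V(4,3)=50.0000, V(4,4)=50.0000
  t=3,j=0: stock 39.6184 → up 49.5230 (V=0.0000), down 26.9405 (V=0.0000). Price 0.0000; hedge Δ=0.0000, bond B=0.0000.
  t=3,j=1: stock 72.8280 → up 91.0350 (V=50.0000), down 49.5230 (V=0.0000). Price 32.4886; hedge Δ=1.2045, bond B=-55.2307.
  t=3,j=2: stock 133.8750 → up 167.3438 (V=50.0000), down 91.0350 (V=50.0000). Price 46.2963; hedge Δ=0.0000, bond B=46.2963.
  t=3,j=3: stock 246.0938 → up 307.6172 (V=50.0000), down 167.3438 (V=50.0000). Price 46.2963; hedge Δ=0.0000, bond B=46.2963.
  t=2,j=0: stock 58.2624 → up 72.8280 (V=32.4886), down 39.6184 (V=0.0000). Price 21.1102; hedge Δ=0.9783, bond B=-35.8874.
  t=2,j=1: stock 107.1000 → up 133.8750 (V=46.2963), down 72.8280 (V=32.4886). Price 39.0539; hedge Δ=0.2262, bond B=14.8299.
  t=2,j=2: stock 196.8750 → up 246.0938 (V=46.2963), down 133.8750 (V=46.2963). Price 42.8669; hedge Δ=0.0000, bond B=42.8669.
  t=1,j=0: stock 85.6800 → up 107.1000 (V=39.0539), down 58.2624 (V=21.1102). Price 31.2058; hedge Δ=0.3674, bond B=-0.2743.
  t=1,j=1: stock 157.5000 → up 196.8750 (V=42.8669), down 107.1000 (V=39.0539). Price 38.6386; hedge Δ=0.0425, bond B=31.9491.
  t=0,j=0: stock 126.0000 → up 157.5000 (V=38.6386), down 85.6800 (V=31.2058). Price 33.7239; hedge Δ=0.1035, bond B=20.6839.
Sanity check at the root: Δ(0,0)·S0 + B(0,0) reproduces V0 = 33.7239.

(0,0): Delta=0.1035 Bond=20.6839
(1,0): Delta=0.3674 Bond=-0.2743
(1,1): Delta=0.0425 Bond=31.9491
(2,0): Delta=0.9783 Bond=-35.8874
(2,1): Delta=0.2262 Bond=14.8299
(2,2): Delta=0.0000 Bond=42.8669
(3,0): Delta=0.0000 Bond=0.0000
(3,1): Delta=1.2045 Bond=-55.2307
(3,2): Delta=0.0000 Bond=46.2963
(3,3): Delta=0.0000 Bond=46.2963
V0=33.7239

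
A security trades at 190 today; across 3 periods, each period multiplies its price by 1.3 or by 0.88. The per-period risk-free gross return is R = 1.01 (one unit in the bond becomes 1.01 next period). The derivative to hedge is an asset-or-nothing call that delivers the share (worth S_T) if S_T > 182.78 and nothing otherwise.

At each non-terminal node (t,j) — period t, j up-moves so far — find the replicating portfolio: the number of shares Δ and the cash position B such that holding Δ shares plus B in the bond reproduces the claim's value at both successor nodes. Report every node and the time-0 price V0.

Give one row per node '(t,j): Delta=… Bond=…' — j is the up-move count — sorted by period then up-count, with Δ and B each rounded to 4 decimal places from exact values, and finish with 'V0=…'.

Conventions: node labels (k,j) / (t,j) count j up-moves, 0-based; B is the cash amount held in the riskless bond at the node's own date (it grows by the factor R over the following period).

(0,0): Delta=1.7583 Bond=-185.4509
(1,0): Delta=2.2605 Bond=-271.2699
(1,1): Delta=1.0000 Bond=0.0000
(2,0): Delta=3.0952 Bond=-396.8024
(2,1): Delta=1.0000 Bond=0.0000
(2,2): Delta=1.0000 Bond=0.0000
V0=148.6302

Under the risk-neutral measure, an up-move has probability p* = (R−d)/(u−d) = 0.3095 and values discount at R = 1.01.
Expiry values: V(3,0)=0.0000, V(3,1)=191.2768, V(3,2)=282.5680, V(3,3)=417.4300
(2,0): S=147.1360. Δ = (V_up−V_dn)/(S_up−S_dn) = (191.2768−0.0000)/(191.2768−129.4797) = 3.0952. V = [p*·191.2768 + (1−p*)·0.0000]/1.01 = 58.6185. B = V − Δ·S = -396.8024.
(2,1): S=217.3600. Δ = (V_up−V_dn)/(S_up−S_dn) = (282.5680−191.2768)/(282.5680−191.2768) = 1.0000. V = [p*·282.5680 + (1−p*)·191.2768]/1.01 = 217.3600. B = V − Δ·S = 0.0000.
(2,2): S=321.1000. Δ = (V_up−V_dn)/(S_up−S_dn) = (417.4300−282.5680)/(417.4300−282.5680) = 1.0000. V = [p*·417.4300 + (1−p*)·282.5680]/1.01 = 321.1000. B = V − Δ·S = 0.0000.
(1,0): S=167.2000. Δ = (V_up−V_dn)/(S_up−S_dn) = (217.3600−58.6185)/(217.3600−147.1360) = 2.2605. V = [p*·217.3600 + (1−p*)·58.6185]/1.01 = 106.6859. B = V − Δ·S = -271.2699.
(1,1): S=247.0000. Δ = (V_up−V_dn)/(S_up−S_dn) = (321.1000−217.3600)/(321.1000−217.3600) = 1.0000. V = [p*·321.1000 + (1−p*)·217.3600]/1.01 = 247.0000. B = V − Δ·S = 0.0000.
(0,0): S=190.0000. Δ = (V_up−V_dn)/(S_up−S_dn) = (247.0000−106.6859)/(247.0000−167.2000) = 1.7583. V = [p*·247.0000 + (1−p*)·106.6859]/1.01 = 148.6302. B = V − Δ·S = -185.4509.
Sanity check at the root: Δ(0,0)·S0 + B(0,0) reproduces V0 = 148.6302.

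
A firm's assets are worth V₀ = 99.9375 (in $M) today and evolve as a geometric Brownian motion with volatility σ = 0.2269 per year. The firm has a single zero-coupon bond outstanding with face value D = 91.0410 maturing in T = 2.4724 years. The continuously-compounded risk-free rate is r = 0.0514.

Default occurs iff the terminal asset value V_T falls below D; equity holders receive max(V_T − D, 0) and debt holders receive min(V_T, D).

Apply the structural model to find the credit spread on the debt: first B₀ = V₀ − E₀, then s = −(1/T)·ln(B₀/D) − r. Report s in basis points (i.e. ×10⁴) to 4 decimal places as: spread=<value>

With assets at 99.9375 and a single debt payment of 91.0410 at 2.4724 years:
d₁ = [ln(V₀/D) + (r + σ²/2)T] / (σ√T)
   = [ln(99.9375/91.0410) + (0.0514 + 0.5·0.2269²)·2.4724] / (0.2269·√2.4724)
   = [0.093235 + 0.190725] / 0.356775 = 0.795910
d₂ = d₁ − σ√T = 0.795910 − 0.356775 = 0.439135
N(d₁) = 0.786958,  N(d₂) = 0.669718,  e^(−rT) = 0.880662
E₀ = V₀·N(d₁) − D·e^(−rT)·N(d₂)
   = 99.9375·0.786958 − 91.0410·0.880662·0.669718 = 24.951028
B₀ = V₀ − E₀ = 99.9375 − 24.951028 = 74.986472
spread = −(1/T)·ln(B₀/D) − r = −(1/2.4724)·ln(74.986472/91.0410) − 0.0514 = 0.02706717
in basis points: 0.02706717 × 10⁴ = 270.6717 bp

spread=270.6717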